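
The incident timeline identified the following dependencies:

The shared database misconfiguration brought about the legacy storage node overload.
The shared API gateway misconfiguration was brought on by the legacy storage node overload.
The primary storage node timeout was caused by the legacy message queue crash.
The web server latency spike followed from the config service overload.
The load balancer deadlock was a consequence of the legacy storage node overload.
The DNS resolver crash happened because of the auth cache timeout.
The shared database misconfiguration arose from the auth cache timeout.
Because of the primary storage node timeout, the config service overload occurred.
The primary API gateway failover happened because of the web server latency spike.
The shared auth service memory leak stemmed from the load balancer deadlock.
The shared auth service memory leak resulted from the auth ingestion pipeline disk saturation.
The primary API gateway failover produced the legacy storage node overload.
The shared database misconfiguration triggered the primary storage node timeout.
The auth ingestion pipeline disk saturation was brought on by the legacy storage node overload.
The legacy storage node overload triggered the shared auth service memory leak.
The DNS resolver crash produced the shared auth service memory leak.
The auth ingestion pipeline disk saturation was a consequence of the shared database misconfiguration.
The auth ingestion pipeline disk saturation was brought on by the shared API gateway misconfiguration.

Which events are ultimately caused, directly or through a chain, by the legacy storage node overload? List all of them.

Direct effects: the shared API gateway misconfiguration, the load balancer deadlock, the auth ingestion pipeline disk saturation, the shared auth service memory leak.
Not reachable from it: the auth cache timeout, the DNS resolver crash, the shared database misconfiguration, the primary storage node timeout, the config service overload, the web server latency spike, the primary API gateway failover, the legacy message queue crash.

the auth ingestion pipeline disk saturation, the load balancer deadlock, the shared API gateway misconfiguration, the shared auth service memory leak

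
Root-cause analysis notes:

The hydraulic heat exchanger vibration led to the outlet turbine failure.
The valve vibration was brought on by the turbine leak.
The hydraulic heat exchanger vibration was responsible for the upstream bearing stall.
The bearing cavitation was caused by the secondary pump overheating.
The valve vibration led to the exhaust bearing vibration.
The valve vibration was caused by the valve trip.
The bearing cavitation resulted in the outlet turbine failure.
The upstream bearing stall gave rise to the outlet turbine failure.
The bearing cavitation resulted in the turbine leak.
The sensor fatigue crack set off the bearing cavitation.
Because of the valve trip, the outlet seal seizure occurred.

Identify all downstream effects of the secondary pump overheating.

the bearing cavitation, the exhaust bearing vibration, the outlet turbine failure, the turbine leak, the valve vibration

Direct effects: the bearing cavitation.
2 steps out: the turbine leak, the outlet turbine failure.
3 steps out: the valve vibration.
4 steps out: the exhaust bearing vibration.
Not reachable from it: the sensor fatigue crack, the valve trip, the outlet seal seizure, the hydraulic heat exchanger vibration, the upstream bearing stall.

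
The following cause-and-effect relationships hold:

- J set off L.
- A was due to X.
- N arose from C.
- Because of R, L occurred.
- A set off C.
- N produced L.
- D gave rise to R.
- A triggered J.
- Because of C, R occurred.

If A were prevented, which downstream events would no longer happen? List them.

C, J, N

Downstream of A: J, C, R, N, L.
Of those, still caused via another path: R, L.
The remainder have no surviving cause.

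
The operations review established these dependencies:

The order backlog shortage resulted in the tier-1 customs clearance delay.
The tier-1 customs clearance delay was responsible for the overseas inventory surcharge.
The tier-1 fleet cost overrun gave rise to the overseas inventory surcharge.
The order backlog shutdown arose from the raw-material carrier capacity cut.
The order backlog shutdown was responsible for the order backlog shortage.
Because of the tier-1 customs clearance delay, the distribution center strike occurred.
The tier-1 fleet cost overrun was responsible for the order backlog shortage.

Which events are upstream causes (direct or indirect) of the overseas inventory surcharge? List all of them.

Immediate causes of the overseas inventory surcharge: the tier-1 fleet cost overrun, the tier-1 customs clearance delay.
Further upstream: the raw-material carrier capacity cut, the order backlog shutdown, the order backlog shortage.

the order backlog shortage, the order backlog shutdown, the raw-material carrier capacity cut, the tier-1 customs clearance delay, the tier-1 fleet cost overrun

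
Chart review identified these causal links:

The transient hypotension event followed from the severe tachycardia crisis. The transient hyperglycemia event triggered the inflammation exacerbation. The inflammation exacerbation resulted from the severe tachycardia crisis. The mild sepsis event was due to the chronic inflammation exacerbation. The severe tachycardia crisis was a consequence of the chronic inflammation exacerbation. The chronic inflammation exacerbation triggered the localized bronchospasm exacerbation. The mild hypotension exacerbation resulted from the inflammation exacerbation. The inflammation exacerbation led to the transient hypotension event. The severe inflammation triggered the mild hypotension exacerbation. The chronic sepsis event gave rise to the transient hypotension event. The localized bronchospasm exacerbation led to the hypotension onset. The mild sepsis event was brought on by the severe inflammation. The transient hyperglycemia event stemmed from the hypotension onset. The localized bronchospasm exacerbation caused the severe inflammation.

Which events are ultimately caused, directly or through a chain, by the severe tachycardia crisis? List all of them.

the inflammation exacerbation, the mild hypotension exacerbation, the transient hypotension event

Direct effects: the inflammation exacerbation, the transient hypotension event.
2 steps out: the mild hypotension exacerbation.
Not reachable from it: the chronic inflammation exacerbation, the localized bronchospasm exacerbation, the hypotension onset, the chronic sepsis event, the severe inflammation, the transient hyperglycemia event, the mild sepsis event.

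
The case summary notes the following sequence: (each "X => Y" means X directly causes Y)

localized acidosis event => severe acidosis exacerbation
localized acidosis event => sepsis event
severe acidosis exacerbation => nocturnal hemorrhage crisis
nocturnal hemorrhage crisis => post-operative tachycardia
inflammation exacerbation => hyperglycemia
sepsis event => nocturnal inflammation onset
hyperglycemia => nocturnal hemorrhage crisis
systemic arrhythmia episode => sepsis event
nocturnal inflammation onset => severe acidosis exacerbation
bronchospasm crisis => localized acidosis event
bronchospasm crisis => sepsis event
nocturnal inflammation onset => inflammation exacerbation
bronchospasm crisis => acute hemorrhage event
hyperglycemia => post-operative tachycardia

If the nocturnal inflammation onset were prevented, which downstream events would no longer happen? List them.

Downstream of the nocturnal inflammation onset: the severe acidosis exacerbation, the inflammation exacerbation, the hyperglycemia, the nocturnal hemorrhage crisis, the post-operative tachycardia.
Of those, still caused via another path: the severe acidosis exacerbation, the nocturnal hemorrhage crisis, the post-operative tachycardia.
The remainder have no surviving cause.

the hyperglycemia, the inflammation exacerbation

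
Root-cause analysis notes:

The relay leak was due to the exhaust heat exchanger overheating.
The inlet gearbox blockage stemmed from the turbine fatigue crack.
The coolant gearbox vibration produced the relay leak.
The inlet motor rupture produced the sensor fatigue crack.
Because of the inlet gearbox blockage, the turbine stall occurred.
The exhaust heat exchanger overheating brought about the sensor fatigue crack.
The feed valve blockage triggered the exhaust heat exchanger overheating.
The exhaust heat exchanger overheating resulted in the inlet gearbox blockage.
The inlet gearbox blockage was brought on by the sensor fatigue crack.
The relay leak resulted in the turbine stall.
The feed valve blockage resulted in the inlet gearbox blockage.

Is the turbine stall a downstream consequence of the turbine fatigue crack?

Yes

There is a causal chain: the turbine fatigue crack → the inlet gearbox blockage → the turbine stall.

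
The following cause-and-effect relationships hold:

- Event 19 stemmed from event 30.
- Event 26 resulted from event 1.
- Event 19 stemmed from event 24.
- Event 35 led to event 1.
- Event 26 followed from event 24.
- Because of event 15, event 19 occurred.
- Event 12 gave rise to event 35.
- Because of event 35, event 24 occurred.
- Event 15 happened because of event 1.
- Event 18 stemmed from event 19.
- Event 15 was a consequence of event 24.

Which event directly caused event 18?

Upstream contributors include event 12, event 35, event 24, event 1, event 15, event 30, but only event 19 feeds directly into event 18.

event 19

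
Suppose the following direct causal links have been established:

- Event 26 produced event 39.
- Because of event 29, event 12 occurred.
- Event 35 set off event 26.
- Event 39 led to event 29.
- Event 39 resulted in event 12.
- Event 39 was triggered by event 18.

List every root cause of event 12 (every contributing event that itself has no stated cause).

Tracing upstream from event 12: event 12 ← event 39 ← event 26 ← event 35.
A separate upstream branch: event 12 ← event 39 ← event 18.
Each of those chain origins has no stated cause.

event 18, event 35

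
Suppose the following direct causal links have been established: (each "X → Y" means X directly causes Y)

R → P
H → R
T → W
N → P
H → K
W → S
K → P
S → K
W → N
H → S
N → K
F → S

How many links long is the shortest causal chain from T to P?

Shortest chain: T → W → N → P.

3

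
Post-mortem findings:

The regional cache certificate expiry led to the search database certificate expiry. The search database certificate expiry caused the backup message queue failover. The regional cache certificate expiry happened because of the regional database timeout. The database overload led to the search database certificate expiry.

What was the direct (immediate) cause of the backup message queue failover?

Upstream contributors include the database overload, the regional database timeout, the regional cache certificate expiry, but only the search database certificate expiry feeds directly into the backup message queue failover.

the search database certificate expiry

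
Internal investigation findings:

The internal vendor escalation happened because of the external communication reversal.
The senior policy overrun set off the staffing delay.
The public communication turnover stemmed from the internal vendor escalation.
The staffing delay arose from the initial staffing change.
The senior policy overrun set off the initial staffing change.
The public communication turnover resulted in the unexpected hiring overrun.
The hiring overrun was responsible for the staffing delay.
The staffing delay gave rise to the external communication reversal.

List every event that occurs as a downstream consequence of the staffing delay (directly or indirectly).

the external communication reversal, the internal vendor escalation, the public communication turnover, the unexpected hiring overrun

Direct effects: the external communication reversal.
2 steps out: the internal vendor escalation.
3 steps out: the public communication turnover.
4 steps out: the unexpected hiring overrun.
Not reachable from it: the hiring overrun, the senior policy overrun, the initial staffing change.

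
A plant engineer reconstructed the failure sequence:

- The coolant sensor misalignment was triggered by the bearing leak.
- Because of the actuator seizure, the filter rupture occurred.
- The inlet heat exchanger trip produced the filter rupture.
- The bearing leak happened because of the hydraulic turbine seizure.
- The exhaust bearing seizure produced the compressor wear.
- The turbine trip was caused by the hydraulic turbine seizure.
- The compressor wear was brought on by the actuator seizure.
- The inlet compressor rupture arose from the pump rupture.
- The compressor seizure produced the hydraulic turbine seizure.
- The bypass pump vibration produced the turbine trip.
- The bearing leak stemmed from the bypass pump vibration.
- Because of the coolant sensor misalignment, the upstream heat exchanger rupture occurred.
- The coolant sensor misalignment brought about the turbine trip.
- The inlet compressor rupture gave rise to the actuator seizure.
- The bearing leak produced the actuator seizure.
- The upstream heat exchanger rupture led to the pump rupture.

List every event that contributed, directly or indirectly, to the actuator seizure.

the bearing leak, the bypass pump vibration, the compressor seizure, the coolant sensor misalignment, the hydraulic turbine seizure, the inlet compressor rupture, the pump rupture, the upstream heat exchanger rupture

Immediate causes of the actuator seizure: the bearing leak, the inlet compressor rupture.
Further upstream: the compressor seizure, the bypass pump vibration, the hydraulic turbine seizure, the coolant sensor misalignment, the upstream heat exchanger rupture, the pump rupture.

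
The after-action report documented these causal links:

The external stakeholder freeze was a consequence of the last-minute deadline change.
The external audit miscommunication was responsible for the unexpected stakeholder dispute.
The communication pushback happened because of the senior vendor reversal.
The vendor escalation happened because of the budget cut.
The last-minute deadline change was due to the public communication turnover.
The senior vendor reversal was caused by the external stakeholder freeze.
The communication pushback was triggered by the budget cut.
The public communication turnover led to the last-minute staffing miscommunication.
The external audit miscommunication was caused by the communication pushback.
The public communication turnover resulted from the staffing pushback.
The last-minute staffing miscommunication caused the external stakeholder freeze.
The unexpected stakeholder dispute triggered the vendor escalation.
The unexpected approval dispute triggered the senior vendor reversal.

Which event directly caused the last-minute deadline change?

Upstream contributors include the staffing pushback, but only the public communication turnover feeds directly into the last-minute deadline change.

the public communication turnover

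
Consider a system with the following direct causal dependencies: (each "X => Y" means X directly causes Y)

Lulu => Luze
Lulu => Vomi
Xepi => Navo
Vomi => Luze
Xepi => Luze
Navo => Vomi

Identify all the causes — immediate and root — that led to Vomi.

Immediate causes of Vomi: Navo, Lulu.
Further upstream: Xepi.

Lulu, Navo, Xepi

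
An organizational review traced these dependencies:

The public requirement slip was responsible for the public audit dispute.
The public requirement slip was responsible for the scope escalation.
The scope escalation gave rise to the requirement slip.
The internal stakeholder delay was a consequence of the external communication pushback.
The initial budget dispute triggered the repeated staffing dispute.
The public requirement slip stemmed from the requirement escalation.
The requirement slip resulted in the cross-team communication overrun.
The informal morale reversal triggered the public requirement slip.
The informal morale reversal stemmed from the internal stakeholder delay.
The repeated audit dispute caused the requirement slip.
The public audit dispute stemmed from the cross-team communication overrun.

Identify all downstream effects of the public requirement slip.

the cross-team communication overrun, the public audit dispute, the requirement slip, the scope escalation

Direct effects: the scope escalation, the public audit dispute.
2 steps out: the requirement slip.
3 steps out: the cross-team communication overrun.
Not reachable from it: the initial budget dispute, the repeated staffing dispute, the repeated audit dispute, the external communication pushback, the internal stakeholder delay, the informal morale reversal, the requirement escalation.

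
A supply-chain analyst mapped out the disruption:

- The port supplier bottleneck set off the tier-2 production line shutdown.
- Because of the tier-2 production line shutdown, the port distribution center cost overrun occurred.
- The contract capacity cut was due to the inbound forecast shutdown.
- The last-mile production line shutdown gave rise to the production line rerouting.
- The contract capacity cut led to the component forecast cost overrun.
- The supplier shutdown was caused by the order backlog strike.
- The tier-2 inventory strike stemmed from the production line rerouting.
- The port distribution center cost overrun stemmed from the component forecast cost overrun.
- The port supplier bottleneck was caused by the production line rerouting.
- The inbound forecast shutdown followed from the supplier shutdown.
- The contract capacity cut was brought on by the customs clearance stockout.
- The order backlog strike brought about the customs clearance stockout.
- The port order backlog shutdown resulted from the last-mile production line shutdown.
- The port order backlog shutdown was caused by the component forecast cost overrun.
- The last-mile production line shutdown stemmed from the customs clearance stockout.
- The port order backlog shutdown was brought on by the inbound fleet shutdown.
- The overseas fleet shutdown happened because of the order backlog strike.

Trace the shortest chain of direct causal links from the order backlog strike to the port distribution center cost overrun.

the order backlog strike → the customs clearance stockout → the contract capacity cut → the component forecast cost overrun → the port distribution center cost overrun

the order backlog strike → the customs clearance stockout
the customs clearance stockout → the contract capacity cut
the contract capacity cut → the component forecast cost overrun
the component forecast cost overrun → the port distribution center cost overrun
Length: 4 steps.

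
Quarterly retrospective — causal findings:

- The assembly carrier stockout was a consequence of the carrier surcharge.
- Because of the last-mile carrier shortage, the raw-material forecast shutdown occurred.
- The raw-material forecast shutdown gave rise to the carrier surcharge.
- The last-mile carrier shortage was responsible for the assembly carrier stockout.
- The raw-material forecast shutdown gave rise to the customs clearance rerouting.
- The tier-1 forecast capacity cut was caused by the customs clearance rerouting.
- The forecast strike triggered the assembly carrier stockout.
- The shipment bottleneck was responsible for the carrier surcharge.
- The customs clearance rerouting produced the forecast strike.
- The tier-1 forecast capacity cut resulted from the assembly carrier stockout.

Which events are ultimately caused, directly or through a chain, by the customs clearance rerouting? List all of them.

Direct effects: the forecast strike, the tier-1 forecast capacity cut.
2 steps out: the assembly carrier stockout.
Not reachable from it: the last-mile carrier shortage, the raw-material forecast shutdown, the carrier surcharge, the shipment bottleneck.

the assembly carrier stockout, the forecast strike, the tier-1 forecast capacity cut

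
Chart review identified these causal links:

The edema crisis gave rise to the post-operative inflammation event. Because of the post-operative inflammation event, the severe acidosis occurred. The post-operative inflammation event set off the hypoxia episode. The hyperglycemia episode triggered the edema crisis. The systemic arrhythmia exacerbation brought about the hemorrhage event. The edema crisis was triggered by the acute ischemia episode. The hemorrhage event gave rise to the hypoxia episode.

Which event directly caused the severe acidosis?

Upstream contributors include the hyperglycemia episode, the acute ischemia episode, the edema crisis, but only the post-operative inflammation event feeds directly into the severe acidosis.

the post-operative inflammation event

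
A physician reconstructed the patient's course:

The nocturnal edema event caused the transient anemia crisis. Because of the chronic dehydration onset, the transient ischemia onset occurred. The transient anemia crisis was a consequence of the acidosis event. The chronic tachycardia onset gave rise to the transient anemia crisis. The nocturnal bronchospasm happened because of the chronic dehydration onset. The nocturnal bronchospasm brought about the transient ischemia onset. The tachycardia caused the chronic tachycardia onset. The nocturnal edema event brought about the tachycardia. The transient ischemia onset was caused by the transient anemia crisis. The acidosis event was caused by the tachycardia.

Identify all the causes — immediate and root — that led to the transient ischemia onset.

Immediate causes of the transient ischemia onset: the chronic dehydration onset, the transient anemia crisis, the nocturnal bronchospasm.
Further upstream: the nocturnal edema event, the tachycardia, the acidosis event, the chronic tachycardia onset.

the acidosis event, the chronic dehydration onset, the chronic tachycardia onset, the nocturnal bronchospasm, the nocturnal edema event, the tachycardia, the transient anemia crisis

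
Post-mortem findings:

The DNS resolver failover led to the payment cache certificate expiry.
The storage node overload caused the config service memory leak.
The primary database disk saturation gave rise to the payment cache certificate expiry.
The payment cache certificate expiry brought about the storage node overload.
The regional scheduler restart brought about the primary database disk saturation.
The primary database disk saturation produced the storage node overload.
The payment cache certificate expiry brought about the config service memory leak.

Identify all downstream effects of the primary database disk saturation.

the config service memory leak, the payment cache certificate expiry, the storage node overload

Direct effects: the payment cache certificate expiry, the storage node overload.
2 steps out: the config service memory leak.
Not reachable from it: the regional scheduler restart, the DNS resolver failover.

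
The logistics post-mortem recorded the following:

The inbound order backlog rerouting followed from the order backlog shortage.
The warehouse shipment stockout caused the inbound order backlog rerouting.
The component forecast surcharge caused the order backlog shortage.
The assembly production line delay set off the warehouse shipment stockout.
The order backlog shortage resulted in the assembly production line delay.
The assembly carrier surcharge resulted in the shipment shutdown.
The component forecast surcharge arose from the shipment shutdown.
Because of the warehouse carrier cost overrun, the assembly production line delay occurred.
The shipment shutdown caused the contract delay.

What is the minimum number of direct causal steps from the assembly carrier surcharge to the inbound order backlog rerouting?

4

Shortest chain: the assembly carrier surcharge → the shipment shutdown → the component forecast surcharge → the order backlog shortage → the inbound order backlog rerouting.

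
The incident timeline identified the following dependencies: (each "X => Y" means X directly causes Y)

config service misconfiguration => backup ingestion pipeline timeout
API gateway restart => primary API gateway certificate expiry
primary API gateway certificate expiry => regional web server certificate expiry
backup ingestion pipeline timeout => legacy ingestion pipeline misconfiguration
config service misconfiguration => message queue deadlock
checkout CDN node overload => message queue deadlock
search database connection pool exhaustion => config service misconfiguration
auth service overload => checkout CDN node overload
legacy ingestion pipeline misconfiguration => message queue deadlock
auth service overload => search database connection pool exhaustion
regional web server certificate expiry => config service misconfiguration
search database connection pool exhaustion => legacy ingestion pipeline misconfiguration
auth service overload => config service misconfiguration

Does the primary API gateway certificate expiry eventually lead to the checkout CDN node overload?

No

The primary API gateway certificate expiry leads to the regional web server certificate expiry, the config service misconfiguration, the backup ingestion pipeline timeout, the legacy ingestion pipeline misconfiguration, the message queue deadlock; the checkout CDN node overload is not among them.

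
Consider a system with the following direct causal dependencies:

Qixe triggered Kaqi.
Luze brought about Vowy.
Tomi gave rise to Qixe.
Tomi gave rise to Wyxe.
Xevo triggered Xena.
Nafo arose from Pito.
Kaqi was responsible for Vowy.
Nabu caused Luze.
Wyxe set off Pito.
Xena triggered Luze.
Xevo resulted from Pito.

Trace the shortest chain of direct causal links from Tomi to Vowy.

Tomi → Qixe
Qixe → Kaqi
Kaqi → Vowy
Length: 3 steps.

Tomi → Qixe → Kaqi → Vowy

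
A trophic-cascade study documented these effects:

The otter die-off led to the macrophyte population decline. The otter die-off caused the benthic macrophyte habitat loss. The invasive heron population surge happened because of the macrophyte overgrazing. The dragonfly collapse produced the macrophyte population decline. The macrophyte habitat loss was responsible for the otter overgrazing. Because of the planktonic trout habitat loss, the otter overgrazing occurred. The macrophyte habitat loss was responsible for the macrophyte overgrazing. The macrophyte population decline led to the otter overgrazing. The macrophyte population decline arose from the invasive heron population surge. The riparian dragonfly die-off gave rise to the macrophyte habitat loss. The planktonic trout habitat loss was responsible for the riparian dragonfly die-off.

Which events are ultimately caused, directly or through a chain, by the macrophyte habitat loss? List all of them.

Direct effects: the macrophyte overgrazing, the otter overgrazing.
2 steps out: the invasive heron population surge.
3 steps out: the macrophyte population decline.
Not reachable from it: the otter die-off, the benthic macrophyte habitat loss, the planktonic trout habitat loss, the riparian dragonfly die-off, the dragonfly collapse.

the invasive heron population surge, the macrophyte overgrazing, the macrophyte population decline, the otter overgrazing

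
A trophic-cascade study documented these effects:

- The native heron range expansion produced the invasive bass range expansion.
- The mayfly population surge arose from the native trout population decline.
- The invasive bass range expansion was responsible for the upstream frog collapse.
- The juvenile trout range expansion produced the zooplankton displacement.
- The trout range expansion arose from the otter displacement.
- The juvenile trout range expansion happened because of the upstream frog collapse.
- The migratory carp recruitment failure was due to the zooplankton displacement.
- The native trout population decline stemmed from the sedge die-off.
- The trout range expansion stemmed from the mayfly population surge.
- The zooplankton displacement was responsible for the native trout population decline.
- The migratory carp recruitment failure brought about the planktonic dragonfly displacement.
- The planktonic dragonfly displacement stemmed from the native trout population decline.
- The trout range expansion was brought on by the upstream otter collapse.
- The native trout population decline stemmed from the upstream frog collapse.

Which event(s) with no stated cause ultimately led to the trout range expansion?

the native heron range expansion, the otter displacement, the sedge die-off, the upstream otter collapse

Tracing upstream from the trout range expansion: the trout range expansion ← the mayfly population surge ← the native trout population decline ← the upstream frog collapse ← the invasive bass range expansion ← the native heron range expansion.
A separate upstream branch: the trout range expansion ← the upstream otter collapse.
A separate upstream branch: the trout range expansion ← the mayfly population surge ← the native trout population decline ← the sedge die-off.
A separate upstream branch: the trout range expansion ← the otter displacement.
Each of those chain origins has no stated cause.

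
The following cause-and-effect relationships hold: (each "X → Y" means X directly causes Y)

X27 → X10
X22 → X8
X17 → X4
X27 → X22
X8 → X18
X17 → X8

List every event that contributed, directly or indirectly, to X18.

X17, X22, X27, X8

Immediate cause of X18: X8.
Further upstream: X27, X22, X17.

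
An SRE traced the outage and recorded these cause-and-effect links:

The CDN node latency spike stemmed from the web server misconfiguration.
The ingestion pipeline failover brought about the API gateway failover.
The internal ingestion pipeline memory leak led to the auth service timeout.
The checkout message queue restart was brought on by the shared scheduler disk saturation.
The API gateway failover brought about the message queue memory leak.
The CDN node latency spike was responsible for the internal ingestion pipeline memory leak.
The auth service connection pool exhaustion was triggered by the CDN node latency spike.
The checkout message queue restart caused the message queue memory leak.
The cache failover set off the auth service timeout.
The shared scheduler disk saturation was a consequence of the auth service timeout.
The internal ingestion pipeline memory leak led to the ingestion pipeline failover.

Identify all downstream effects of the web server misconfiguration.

the API gateway failover, the CDN node latency spike, the auth service connection pool exhaustion, the auth service timeout, the checkout message queue restart, the ingestion pipeline failover, the internal ingestion pipeline memory leak, the message queue memory leak, the shared scheduler disk saturation

Direct effects: the CDN node latency spike.
2 steps out: the auth service connection pool exhaustion, the internal ingestion pipeline memory leak.
3 steps out: the auth service timeout, the ingestion pipeline failover.
4 steps out: the shared scheduler disk saturation, the API gateway failover.
5 steps out: the checkout message queue restart, the message queue memory leak.
Not reachable from it: the cache failover.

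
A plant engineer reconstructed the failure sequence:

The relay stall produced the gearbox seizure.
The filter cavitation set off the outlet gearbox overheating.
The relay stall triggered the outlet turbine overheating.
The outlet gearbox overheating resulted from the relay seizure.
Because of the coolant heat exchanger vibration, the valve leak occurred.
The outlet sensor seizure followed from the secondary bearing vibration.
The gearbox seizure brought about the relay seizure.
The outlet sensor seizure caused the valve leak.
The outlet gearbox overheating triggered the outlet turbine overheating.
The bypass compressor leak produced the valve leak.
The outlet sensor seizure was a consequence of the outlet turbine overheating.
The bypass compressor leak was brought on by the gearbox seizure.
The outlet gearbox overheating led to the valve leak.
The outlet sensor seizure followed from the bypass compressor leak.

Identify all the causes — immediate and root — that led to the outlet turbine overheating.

the filter cavitation, the gearbox seizure, the outlet gearbox overheating, the relay seizure, the relay stall

Immediate causes of the outlet turbine overheating: the relay stall, the outlet gearbox overheating.
Further upstream: the filter cavitation, the gearbox seizure, the relay seizure.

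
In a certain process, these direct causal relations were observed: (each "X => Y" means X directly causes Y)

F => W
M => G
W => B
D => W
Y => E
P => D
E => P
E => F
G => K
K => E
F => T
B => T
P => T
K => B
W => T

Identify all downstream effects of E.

B, D, F, P, T, W

Direct effects: P, F.
2 steps out: D, W, T.
3 steps out: B.
Not reachable from it: Y, M, G, K.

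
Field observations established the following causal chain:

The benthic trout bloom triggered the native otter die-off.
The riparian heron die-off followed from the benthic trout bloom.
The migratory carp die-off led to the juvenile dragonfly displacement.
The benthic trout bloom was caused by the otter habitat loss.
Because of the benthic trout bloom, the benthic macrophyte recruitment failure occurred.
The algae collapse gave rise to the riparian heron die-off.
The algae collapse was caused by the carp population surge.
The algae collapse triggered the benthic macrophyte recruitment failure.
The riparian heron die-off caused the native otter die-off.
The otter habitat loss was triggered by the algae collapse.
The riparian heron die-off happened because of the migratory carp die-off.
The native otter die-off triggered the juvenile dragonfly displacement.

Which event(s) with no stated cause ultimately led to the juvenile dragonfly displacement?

the carp population surge, the migratory carp die-off

Tracing upstream from the juvenile dragonfly displacement: the juvenile dragonfly displacement ← the native otter die-off ← the riparian heron die-off ← the algae collapse ← the carp population surge.
A separate upstream branch: the juvenile dragonfly displacement ← the migratory carp die-off.
Each of those chain origins has no stated cause.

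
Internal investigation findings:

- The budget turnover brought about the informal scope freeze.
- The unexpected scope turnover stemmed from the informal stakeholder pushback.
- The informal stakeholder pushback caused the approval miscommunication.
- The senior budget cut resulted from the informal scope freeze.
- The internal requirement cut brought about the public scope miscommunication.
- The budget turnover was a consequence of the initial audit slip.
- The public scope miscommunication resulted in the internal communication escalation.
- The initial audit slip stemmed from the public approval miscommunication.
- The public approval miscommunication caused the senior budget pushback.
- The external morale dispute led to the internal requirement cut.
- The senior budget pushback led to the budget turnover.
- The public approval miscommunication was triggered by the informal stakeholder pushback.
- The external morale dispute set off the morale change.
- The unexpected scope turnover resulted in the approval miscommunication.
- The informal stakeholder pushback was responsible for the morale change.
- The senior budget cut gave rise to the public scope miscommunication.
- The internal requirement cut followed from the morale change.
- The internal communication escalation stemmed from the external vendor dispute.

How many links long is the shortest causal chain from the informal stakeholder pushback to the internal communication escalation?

Shortest chain: the informal stakeholder pushback → the morale change → the internal requirement cut → the public scope miscommunication → the internal communication escalation.

4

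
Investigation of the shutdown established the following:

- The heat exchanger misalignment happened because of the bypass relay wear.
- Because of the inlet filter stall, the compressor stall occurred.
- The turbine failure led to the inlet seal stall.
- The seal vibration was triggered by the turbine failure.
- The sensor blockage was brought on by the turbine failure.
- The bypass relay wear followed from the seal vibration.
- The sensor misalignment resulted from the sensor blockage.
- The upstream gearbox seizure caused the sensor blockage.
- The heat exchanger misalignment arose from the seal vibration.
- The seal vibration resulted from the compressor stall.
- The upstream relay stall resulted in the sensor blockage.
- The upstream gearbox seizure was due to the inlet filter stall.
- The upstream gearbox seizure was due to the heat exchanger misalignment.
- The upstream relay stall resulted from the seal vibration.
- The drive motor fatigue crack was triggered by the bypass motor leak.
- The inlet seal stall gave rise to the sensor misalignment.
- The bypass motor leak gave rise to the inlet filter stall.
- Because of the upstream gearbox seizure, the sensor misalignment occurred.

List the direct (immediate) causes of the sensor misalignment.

the inlet seal stall, the sensor blockage, the upstream gearbox seizure

Upstream contributors include the bypass motor leak, the inlet filter stall, the turbine failure, the compressor stall, the seal vibration, the bypass relay wear, the heat exchanger misalignment, the upstream relay stall, but only the inlet seal stall, the sensor blockage, the upstream gearbox seizure feed directly into the sensor misalignment.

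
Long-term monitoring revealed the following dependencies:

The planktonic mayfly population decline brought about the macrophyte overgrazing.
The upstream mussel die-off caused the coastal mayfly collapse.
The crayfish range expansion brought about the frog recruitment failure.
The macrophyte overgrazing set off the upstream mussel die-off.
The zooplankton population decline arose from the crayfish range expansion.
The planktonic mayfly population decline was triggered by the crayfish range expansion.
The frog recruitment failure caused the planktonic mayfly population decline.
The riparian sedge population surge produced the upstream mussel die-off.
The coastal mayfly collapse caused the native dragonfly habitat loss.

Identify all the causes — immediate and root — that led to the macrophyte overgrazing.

the crayfish range expansion, the frog recruitment failure, the planktonic mayfly population decline

Immediate cause of the macrophyte overgrazing: the planktonic mayfly population decline.
Further upstream: the crayfish range expansion, the frog recruitment failure.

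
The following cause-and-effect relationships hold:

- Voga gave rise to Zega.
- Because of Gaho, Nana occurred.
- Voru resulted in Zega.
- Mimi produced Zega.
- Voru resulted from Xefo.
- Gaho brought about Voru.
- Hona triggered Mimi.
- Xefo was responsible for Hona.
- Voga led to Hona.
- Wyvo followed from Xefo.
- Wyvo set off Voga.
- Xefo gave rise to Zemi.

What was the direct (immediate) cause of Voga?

Wyvo

Upstream contributors include Xefo, but only Wyvo feeds directly into Voga.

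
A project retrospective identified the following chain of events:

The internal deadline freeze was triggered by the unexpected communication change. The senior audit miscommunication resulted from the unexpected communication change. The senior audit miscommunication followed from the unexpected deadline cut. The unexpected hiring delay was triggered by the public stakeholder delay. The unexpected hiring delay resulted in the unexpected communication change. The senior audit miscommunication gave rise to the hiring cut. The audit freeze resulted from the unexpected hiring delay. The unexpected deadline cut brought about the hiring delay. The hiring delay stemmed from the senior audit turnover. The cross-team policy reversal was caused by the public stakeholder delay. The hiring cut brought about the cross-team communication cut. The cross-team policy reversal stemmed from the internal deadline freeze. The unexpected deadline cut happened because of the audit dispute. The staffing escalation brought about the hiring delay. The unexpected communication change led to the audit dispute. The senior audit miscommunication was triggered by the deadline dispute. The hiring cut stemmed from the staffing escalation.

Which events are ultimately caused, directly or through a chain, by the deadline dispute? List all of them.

the cross-team communication cut, the hiring cut, the senior audit miscommunication

Direct effects: the senior audit miscommunication.
2 steps out: the hiring cut.
3 steps out: the cross-team communication cut.
Not reachable from it: the public stakeholder delay, the unexpected hiring delay, the unexpected communication change, the internal deadline freeze, the cross-team policy reversal, the audit dispute, the unexpected deadline cut, the staffing escalation, the senior audit turnover, the audit freeze, the hiring delay.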